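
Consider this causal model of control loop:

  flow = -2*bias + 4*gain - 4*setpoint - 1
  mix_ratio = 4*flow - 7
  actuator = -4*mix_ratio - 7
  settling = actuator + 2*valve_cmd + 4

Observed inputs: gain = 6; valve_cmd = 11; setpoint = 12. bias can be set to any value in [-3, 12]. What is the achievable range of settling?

Substituting into the flow equation gives flow = -2*bias - 25.
Substituting into the mix_ratio equation gives mix_ratio = -8*bias - 107.
This gives actuator = 32*bias + 421.
settling becomes 32*bias + 447.
Linear in bias, so extremes are at the endpoints: bias = -3 gives settling = 351; bias = 12 gives settling = 831.

351 to 831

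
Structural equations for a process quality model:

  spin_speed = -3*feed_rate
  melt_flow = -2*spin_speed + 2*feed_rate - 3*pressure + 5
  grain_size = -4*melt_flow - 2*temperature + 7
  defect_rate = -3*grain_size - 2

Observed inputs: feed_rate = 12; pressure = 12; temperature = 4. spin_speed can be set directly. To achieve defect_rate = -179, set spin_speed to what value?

Intervening on spin_speed fixes its value directly, overriding its dependence on feed_rate.
Substituting into the melt_flow equation gives melt_flow = -2*spin_speed - 7.
This gives grain_size = 8*spin_speed + 27.
So defect_rate = -24*spin_speed - 83.
Solve -24*spin_speed - 83 = -179: spin_speed = (-179 + 83) / -24 = 4.

spin_speed = 4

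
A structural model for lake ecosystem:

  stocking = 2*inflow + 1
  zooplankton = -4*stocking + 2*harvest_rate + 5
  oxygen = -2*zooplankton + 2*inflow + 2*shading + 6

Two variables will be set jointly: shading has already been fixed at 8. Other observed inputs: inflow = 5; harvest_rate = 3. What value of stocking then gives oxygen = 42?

With shading held at 8:
Intervening on stocking fixes its value directly, overriding its dependence on inflow.
Substituting into the zooplankton equation gives zooplankton = -4*stocking + 11.
oxygen becomes 8*stocking + 10.
Solve 8*stocking + 10 = 42: stocking = (42 - 10) / 8 = 4.

stocking = 4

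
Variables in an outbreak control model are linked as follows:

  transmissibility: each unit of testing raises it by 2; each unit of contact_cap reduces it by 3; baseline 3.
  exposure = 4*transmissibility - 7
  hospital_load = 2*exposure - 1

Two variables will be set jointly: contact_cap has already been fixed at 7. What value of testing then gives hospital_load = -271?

testing = -7

With contact_cap held at 7:
Substituting into the transmissibility equation gives transmissibility = 2*testing - 18.
Substituting into the exposure equation gives exposure = 8*testing - 79.
Substituting into the hospital_load equation gives hospital_load = 16*testing - 159.
Solve 16*testing - 159 = -271: testing = (-271 + 159) / 16 = -7.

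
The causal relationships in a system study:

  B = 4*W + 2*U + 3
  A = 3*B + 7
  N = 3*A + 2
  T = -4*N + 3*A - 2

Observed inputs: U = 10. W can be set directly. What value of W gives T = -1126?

Substituting into the B equation gives B = 4*W + 23.
Substituting into the A equation gives A = 12*W + 76.
N becomes 36*W + 230.
Substituting into the T equation gives T = -108*W - 694.
Solve -108*W - 694 = -1126: W = (-1126 + 694) / -108 = 4.

W = 4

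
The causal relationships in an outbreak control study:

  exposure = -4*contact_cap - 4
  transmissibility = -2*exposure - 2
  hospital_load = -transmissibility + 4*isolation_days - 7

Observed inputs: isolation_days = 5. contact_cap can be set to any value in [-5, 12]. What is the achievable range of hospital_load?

Substituting into the transmissibility equation gives transmissibility = 8*contact_cap + 6.
Substituting into the hospital_load equation gives hospital_load = -8*contact_cap + 7.
Linear in contact_cap, so extremes are at the endpoints: contact_cap = -5 gives hospital_load = 47; contact_cap = 12 gives hospital_load = -89.

-89 to 47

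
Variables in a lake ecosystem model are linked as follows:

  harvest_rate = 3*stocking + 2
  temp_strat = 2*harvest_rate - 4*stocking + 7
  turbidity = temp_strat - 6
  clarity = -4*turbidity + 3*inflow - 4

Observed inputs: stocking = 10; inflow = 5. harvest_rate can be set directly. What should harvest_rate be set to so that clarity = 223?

Intervening on harvest_rate fixes its value directly, overriding its dependence on stocking.
Substituting into the temp_strat equation gives temp_strat = 2*harvest_rate - 33.
Substituting into the turbidity equation gives turbidity = 2*harvest_rate - 39.
clarity becomes -8*harvest_rate + 167.
Solve -8*harvest_rate + 167 = 223: harvest_rate = (223 - 167) / -8 = -7.

harvest_rate = -7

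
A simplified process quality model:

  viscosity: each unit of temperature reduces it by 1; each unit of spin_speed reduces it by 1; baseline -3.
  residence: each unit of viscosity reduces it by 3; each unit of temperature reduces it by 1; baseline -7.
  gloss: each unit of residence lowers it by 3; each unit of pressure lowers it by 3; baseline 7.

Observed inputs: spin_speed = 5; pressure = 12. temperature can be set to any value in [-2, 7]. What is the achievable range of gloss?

-122 to -68

Substituting into the viscosity equation gives viscosity = -temperature - 8.
residence becomes 2*temperature + 17.
So gloss = -6*temperature - 80.
Linear in temperature, so extremes are at the endpoints: temperature = -2 gives gloss = -68; temperature = 7 gives gloss = -122.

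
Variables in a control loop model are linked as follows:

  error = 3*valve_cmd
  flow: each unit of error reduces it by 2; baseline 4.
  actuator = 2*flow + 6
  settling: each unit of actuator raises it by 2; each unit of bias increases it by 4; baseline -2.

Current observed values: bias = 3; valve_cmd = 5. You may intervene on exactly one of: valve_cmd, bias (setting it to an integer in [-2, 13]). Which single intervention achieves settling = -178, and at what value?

Intervening on valve_cmd: with other inputs at their observed values, settling = -24*valve_cmd + 38. Solving for -178 gives valve_cmd = 9, within [-2, 13].
Intervening on bias: settling = 4*bias - 94. Reaching -178 requires bias = -21, outside [-2, 13].

set valve_cmd = 9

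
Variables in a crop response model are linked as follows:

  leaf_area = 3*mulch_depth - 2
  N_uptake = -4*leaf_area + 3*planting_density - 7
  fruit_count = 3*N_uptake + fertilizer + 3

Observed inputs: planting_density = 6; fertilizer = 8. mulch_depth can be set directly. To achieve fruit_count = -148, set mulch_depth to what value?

mulch_depth = 6

Substituting into the N_uptake equation gives N_uptake = -12*mulch_depth + 19.
This gives fruit_count = -36*mulch_depth + 68.
Solve -36*mulch_depth + 68 = -148: mulch_depth = (-148 - 68) / -36 = 6.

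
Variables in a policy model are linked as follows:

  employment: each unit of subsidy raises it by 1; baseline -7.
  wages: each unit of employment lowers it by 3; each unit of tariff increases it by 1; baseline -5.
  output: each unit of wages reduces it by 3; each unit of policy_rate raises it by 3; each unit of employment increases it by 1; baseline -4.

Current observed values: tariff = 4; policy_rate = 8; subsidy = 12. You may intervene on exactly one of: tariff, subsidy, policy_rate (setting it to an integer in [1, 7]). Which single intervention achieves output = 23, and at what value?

Intervening on tariff: output = -3*tariff + 85. Reaching 23 requires tariff = 62/3, not an integer.
Intervening on subsidy: with other inputs at their observed values, output = 10*subsidy - 47. Solving for 23 gives subsidy = 7, within [1, 7].
Intervening on policy_rate: output = 3*policy_rate + 49. Reaching 23 requires policy_rate = -26/3, not an integer.

set subsidy = 7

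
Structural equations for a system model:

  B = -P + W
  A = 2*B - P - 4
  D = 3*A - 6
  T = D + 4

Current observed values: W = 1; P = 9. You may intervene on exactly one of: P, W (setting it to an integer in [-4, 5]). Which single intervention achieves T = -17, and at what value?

Intervening on P: with other inputs at their observed values, T = -9*P - 8. Solving for -17 gives P = 1, within [-4, 5].
Intervening on W: T = 6*W - 95. Reaching -17 requires W = 13, outside [-4, 5].

set P = 1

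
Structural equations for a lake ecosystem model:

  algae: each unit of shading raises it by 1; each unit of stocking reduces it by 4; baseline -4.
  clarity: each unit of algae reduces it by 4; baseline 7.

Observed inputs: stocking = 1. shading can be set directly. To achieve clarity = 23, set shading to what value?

Substituting into the algae equation gives algae = shading - 8.
clarity becomes -4*shading + 39.
Solve -4*shading + 39 = 23: shading = (23 - 39) / -4 = 4.

shading = 4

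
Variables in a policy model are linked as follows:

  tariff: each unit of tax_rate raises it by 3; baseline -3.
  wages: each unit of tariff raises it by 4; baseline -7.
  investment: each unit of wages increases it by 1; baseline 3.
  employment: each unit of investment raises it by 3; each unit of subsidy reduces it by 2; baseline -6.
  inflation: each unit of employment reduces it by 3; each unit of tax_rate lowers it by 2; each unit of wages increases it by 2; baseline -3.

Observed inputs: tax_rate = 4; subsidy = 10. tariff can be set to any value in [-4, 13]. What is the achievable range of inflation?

Intervening on tariff fixes its value directly, overriding its dependence on tax_rate.
Substituting into the investment equation gives investment = 4*tariff - 4.
Substituting into the employment equation gives employment = 12*tariff - 38.
Substituting into the inflation equation gives inflation = -28*tariff + 89.
Linear in tariff, so extremes are at the endpoints: tariff = -4 gives inflation = 201; tariff = 13 gives inflation = -275.

-275 to 201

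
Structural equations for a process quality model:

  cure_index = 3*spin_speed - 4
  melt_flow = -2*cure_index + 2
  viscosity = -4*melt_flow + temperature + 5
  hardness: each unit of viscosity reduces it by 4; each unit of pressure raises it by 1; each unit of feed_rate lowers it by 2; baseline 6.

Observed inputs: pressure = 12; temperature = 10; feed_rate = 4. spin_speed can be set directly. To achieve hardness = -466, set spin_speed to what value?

spin_speed = 6

Substituting into the melt_flow equation gives melt_flow = -6*spin_speed + 10.
Substituting into the viscosity equation gives viscosity = 24*spin_speed - 25.
So hardness = -96*spin_speed + 110.
Solve -96*spin_speed + 110 = -466: spin_speed = (-466 - 110) / -96 = 6.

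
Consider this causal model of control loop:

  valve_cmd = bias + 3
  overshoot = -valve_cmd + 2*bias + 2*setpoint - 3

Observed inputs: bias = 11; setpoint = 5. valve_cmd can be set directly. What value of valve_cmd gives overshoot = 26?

valve_cmd = 3

Intervening on valve_cmd fixes its value directly, overriding its dependence on bias.
Substituting into the overshoot equation gives overshoot = -valve_cmd + 29.
Solve -valve_cmd + 29 = 26: valve_cmd = (26 - 29) / -1 = 3.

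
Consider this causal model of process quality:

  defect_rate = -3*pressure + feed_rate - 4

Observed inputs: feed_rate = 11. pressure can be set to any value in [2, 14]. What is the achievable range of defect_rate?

-35 to 1

Substituting into the defect_rate equation gives defect_rate = -3*pressure + 7.
Linear in pressure, so extremes are at the endpoints: pressure = 2 gives defect_rate = 1; pressure = 14 gives defect_rate = -35.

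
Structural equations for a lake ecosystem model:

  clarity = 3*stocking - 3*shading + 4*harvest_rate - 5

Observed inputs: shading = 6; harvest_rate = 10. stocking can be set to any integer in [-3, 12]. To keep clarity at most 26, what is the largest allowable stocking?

Substituting into the clarity equation gives clarity = 3*stocking + 17.
Require 3*stocking + 17 ≤ 26, so stocking ≤ 3.
The largest integer in [-3, 12] satisfying this is 3.

stocking = 3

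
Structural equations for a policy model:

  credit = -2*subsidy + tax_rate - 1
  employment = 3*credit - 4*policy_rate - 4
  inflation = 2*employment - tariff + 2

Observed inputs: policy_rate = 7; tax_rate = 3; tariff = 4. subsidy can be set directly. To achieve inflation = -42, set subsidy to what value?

subsidy = -1

Substituting into the credit equation gives credit = -2*subsidy + 2.
Substituting into the employment equation gives employment = -6*subsidy - 26.
So inflation = -12*subsidy - 54.
Solve -12*subsidy - 54 = -42: subsidy = (-42 + 54) / -12 = -1.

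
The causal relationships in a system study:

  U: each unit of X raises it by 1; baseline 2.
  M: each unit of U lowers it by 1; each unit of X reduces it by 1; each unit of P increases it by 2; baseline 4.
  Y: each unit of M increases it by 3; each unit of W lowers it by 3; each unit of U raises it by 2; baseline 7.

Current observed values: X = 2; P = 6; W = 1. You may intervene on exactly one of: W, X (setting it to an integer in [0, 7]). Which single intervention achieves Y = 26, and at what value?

set X = 6

Intervening on W: Y = -3*W + 45. Reaching 26 requires W = 19/3, not an integer.
Intervening on X: with other inputs at their observed values, Y = -4*X + 50. Solving for 26 gives X = 6, within [0, 7].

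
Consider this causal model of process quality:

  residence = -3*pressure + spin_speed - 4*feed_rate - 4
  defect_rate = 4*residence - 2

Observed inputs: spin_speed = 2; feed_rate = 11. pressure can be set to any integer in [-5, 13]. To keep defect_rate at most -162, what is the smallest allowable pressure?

pressure = -2

Substituting into the residence equation gives residence = -3*pressure - 46.
So defect_rate = -12*pressure - 186.
Require -12*pressure - 186 ≤ -162, so pressure ≥ -2.
The smallest integer in [-5, 13] satisfying this is -2.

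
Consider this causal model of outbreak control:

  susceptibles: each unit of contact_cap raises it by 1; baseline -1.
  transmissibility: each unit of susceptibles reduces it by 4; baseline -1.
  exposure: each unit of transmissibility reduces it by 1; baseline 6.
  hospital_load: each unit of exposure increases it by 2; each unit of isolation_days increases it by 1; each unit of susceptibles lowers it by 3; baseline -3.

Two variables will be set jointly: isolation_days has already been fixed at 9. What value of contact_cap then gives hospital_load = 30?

contact_cap = 3

With isolation_days held at 9:
Substituting into the transmissibility equation gives transmissibility = -4*contact_cap + 3.
So exposure = 4*contact_cap + 3.
Substituting into the hospital_load equation gives hospital_load = 5*contact_cap + 15.
Solve 5*contact_cap + 15 = 30: contact_cap = (30 - 15) / 5 = 3.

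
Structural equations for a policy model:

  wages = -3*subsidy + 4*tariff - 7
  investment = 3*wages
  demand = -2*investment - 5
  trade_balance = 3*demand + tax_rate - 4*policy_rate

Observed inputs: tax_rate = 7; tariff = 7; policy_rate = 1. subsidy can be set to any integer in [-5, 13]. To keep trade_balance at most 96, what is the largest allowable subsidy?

Substituting into the wages equation gives wages = -3*subsidy + 21.
investment becomes -9*subsidy + 63.
Substituting into the demand equation gives demand = 18*subsidy - 131.
trade_balance becomes 54*subsidy - 390.
Require 54*subsidy - 390 ≤ 96, so subsidy ≤ 9.
The largest integer in [-5, 13] satisfying this is 9.

subsidy = 9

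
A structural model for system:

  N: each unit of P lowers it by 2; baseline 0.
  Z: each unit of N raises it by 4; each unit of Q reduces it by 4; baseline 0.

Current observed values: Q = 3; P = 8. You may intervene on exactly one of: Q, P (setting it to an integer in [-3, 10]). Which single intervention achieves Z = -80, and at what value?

set Q = 4

Intervening on Q: with other inputs at their observed values, Z = -4*Q - 64. Solving for -80 gives Q = 4, within [-3, 10].
Intervening on P: Z = -8*P - 12. Reaching -80 requires P = 17/2, not an integer.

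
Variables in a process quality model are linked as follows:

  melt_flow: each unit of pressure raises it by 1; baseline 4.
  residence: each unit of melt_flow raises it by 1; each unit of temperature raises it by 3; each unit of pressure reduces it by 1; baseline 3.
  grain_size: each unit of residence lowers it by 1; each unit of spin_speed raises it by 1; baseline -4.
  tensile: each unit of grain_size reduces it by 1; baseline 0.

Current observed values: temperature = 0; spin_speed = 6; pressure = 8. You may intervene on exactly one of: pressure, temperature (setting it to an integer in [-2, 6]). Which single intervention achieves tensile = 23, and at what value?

Intervening on pressure: the paths from pressure to tensile cancel (net effect zero), leaving tensile = 5; 23 is unreachable this way.
Intervening on temperature: with other inputs at their observed values, tensile = 3*temperature + 5. Solving for 23 gives temperature = 6, within [-2, 6].

set temperature = 6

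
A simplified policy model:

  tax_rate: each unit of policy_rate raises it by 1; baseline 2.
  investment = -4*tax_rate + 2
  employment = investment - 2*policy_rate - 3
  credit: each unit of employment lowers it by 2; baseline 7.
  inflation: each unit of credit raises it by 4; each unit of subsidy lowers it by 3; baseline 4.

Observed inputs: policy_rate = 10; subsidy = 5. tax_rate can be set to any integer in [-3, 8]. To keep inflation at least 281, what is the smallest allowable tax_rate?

Intervening on tax_rate fixes its value directly, overriding its dependence on policy_rate.
Substituting into the employment equation gives employment = -4*tax_rate - 21.
Substituting into the credit equation gives credit = 8*tax_rate + 49.
This gives inflation = 32*tax_rate + 185.
Require 32*tax_rate + 185 ≥ 281, so tax_rate ≥ 3.
The smallest integer in [-3, 8] satisfying this is 3.

tax_rate = 3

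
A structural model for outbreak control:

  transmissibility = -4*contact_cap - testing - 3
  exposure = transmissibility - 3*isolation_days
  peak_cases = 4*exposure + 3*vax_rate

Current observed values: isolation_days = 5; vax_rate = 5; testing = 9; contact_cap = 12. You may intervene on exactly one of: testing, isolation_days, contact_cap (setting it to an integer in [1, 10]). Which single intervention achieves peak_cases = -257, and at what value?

set testing = 2

Intervening on testing: with other inputs at their observed values, peak_cases = -4*testing - 249. Solving for -257 gives testing = 2, within [1, 10].
Intervening on isolation_days: peak_cases = -12*isolation_days - 225. Reaching -257 requires isolation_days = 8/3, not an integer.
Intervening on contact_cap: peak_cases = -16*contact_cap - 93. Reaching -257 requires contact_cap = 41/4, not an integer.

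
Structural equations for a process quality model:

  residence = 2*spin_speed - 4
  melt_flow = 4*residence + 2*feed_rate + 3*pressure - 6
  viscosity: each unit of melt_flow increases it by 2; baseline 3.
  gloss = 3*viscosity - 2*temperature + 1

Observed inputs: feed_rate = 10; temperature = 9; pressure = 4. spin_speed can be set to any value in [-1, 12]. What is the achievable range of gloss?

Substituting into the melt_flow equation gives melt_flow = 8*spin_speed + 10.
Substituting into the viscosity equation gives viscosity = 16*spin_speed + 23.
Substituting into the gloss equation gives gloss = 48*spin_speed + 52.
Linear in spin_speed, so extremes are at the endpoints: spin_speed = -1 gives gloss = 4; spin_speed = 12 gives gloss = 628.

4 to 628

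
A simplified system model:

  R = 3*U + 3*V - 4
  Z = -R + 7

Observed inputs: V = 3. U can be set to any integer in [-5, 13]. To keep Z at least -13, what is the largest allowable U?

Substituting into the R equation gives R = 3*U + 5.
This gives Z = -3*U + 2.
Require -3*U + 2 ≥ -13, so U ≤ 5.
The largest integer in [-5, 13] satisfying this is 5.

U = 5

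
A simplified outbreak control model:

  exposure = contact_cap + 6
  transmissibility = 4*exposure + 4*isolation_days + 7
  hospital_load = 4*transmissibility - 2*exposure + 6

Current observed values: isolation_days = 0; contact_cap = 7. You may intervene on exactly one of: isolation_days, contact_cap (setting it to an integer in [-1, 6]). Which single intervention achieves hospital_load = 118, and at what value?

set contact_cap = 0

Intervening on isolation_days: hospital_load = 16*isolation_days + 216. Reaching 118 requires isolation_days = -49/8, not an integer.
Intervening on contact_cap: with other inputs at their observed values, hospital_load = 14*contact_cap + 118. Solving for 118 gives contact_cap = 0, within [-1, 6].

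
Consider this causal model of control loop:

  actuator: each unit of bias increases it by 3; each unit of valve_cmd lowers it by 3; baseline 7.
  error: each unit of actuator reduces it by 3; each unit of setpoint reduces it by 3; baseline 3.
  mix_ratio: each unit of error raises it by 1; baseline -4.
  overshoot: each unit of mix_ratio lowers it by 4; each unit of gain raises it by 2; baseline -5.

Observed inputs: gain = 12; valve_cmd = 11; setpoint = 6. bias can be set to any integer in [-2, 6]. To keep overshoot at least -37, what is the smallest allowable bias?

bias = 5

Substituting into the actuator equation gives actuator = 3*bias - 26.
Substituting into the error equation gives error = -9*bias + 63.
Substituting into the mix_ratio equation gives mix_ratio = -9*bias + 59.
Substituting into the overshoot equation gives overshoot = 36*bias - 217.
Require 36*bias - 217 ≥ -37, so bias ≥ 5.
The smallest integer in [-2, 6] satisfying this is 5.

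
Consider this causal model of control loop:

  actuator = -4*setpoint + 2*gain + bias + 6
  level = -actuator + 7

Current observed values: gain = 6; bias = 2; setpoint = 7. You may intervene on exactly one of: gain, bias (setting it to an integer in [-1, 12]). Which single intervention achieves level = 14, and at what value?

set bias = 3

Intervening on gain: level = -2*gain + 27. Reaching 14 requires gain = 13/2, not an integer.
Intervening on bias: with other inputs at their observed values, level = -bias + 17. Solving for 14 gives bias = 3, within [-1, 12].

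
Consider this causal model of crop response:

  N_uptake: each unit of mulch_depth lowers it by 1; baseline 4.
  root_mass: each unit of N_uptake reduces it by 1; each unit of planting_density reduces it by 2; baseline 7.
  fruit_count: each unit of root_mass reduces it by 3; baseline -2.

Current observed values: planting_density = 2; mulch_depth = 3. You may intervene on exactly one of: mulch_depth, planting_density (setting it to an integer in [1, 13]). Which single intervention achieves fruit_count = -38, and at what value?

Intervening on mulch_depth: with other inputs at their observed values, fruit_count = -3*mulch_depth + 1. Solving for -38 gives mulch_depth = 13, within [1, 13].
Intervening on planting_density: fruit_count = 6*planting_density - 20. Reaching -38 requires planting_density = -3, outside [1, 13].

set mulch_depth = 13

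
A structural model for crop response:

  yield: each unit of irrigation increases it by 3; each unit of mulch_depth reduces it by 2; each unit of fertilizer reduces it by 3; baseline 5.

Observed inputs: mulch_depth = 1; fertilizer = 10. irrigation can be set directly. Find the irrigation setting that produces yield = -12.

Substituting into the yield equation gives yield = 3*irrigation - 27.
Solve 3*irrigation - 27 = -12: irrigation = (-12 + 27) / 3 = 5.

irrigation = 5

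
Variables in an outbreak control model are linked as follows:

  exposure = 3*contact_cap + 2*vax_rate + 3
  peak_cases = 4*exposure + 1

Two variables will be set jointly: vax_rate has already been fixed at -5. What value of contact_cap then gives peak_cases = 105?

contact_cap = 11

With vax_rate held at -5:
Substituting into the exposure equation gives exposure = 3*contact_cap - 7.
This gives peak_cases = 12*contact_cap - 27.
Solve 12*contact_cap - 27 = 105: contact_cap = (105 + 27) / 12 = 11.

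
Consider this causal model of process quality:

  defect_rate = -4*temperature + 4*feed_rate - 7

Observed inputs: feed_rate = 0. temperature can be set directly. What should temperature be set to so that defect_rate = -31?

temperature = 6

Substituting into the defect_rate equation gives defect_rate = -4*temperature - 7.
Solve -4*temperature - 7 = -31: temperature = (-31 + 7) / -4 = 6.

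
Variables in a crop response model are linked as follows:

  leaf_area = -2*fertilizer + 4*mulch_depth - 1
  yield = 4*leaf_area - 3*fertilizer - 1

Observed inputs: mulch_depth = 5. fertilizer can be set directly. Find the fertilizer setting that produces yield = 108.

Substituting into the leaf_area equation gives leaf_area = -2*fertilizer + 19.
This gives yield = -11*fertilizer + 75.
Solve -11*fertilizer + 75 = 108: fertilizer = (108 - 75) / -11 = -3.

fertilizer = -3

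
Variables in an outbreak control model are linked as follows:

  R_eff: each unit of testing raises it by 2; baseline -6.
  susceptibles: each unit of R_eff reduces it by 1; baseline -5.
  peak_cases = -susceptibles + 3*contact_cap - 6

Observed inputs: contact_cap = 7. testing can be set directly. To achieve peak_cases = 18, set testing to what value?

Substituting into the susceptibles equation gives susceptibles = -2*testing + 1.
peak_cases becomes 2*testing + 14.
Solve 2*testing + 14 = 18: testing = (18 - 14) / 2 = 2.

testing = 2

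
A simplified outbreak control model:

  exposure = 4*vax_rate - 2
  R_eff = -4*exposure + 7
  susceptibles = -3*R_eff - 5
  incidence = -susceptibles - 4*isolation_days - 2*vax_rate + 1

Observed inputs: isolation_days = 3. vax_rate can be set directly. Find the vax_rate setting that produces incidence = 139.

Substituting into the R_eff equation gives R_eff = -16*vax_rate + 15.
So susceptibles = 48*vax_rate - 50.
This gives incidence = -50*vax_rate + 39.
Solve -50*vax_rate + 39 = 139: vax_rate = (139 - 39) / -50 = -2.

vax_rate = -2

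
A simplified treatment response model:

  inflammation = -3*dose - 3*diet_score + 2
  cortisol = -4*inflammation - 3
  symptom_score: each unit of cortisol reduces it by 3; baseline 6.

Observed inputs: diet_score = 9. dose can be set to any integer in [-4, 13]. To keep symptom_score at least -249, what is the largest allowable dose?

dose = -1

Substituting into the inflammation equation gives inflammation = -3*dose - 25.
Substituting into the cortisol equation gives cortisol = 12*dose + 97.
Substituting into the symptom_score equation gives symptom_score = -36*dose - 285.
Require -36*dose - 285 ≥ -249, so dose ≤ -1.
The largest integer in [-4, 13] satisfying this is -1.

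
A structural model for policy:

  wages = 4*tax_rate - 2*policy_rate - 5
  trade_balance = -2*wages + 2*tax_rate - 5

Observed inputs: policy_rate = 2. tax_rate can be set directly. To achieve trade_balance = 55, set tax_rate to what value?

tax_rate = -7

Substituting into the wages equation gives wages = 4*tax_rate - 9.
Substituting into the trade_balance equation gives trade_balance = -6*tax_rate + 13.
Solve -6*tax_rate + 13 = 55: tax_rate = (55 - 13) / -6 = -7.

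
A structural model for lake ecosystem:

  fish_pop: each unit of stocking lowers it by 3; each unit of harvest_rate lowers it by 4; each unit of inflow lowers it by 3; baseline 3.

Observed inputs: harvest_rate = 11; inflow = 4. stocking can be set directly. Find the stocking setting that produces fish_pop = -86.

stocking = 11

Substituting into the fish_pop equation gives fish_pop = -3*stocking - 53.
Solve -3*stocking - 53 = -86: stocking = (-86 + 53) / -3 = 11.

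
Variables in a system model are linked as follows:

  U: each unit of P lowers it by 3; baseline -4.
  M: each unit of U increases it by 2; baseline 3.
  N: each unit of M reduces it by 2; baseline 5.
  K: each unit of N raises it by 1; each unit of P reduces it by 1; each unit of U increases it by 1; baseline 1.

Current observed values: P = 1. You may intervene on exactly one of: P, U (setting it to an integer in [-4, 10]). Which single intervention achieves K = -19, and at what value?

Intervening on P: K = 8*P + 12. Reaching -19 requires P = -31/8, not an integer.
Intervening on U: with other inputs at their observed values, K = -3*U - 1. Solving for -19 gives U = 6, within [-4, 10].

set U = 6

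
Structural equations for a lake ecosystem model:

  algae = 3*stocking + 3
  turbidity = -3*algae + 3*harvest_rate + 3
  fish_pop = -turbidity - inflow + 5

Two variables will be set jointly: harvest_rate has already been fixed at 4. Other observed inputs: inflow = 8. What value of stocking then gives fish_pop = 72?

stocking = 9

With harvest_rate held at 4:
Substituting into the turbidity equation gives turbidity = -9*stocking + 6.
Substituting into the fish_pop equation gives fish_pop = 9*stocking - 9.
Solve 9*stocking - 9 = 72: stocking = (72 + 9) / 9 = 9.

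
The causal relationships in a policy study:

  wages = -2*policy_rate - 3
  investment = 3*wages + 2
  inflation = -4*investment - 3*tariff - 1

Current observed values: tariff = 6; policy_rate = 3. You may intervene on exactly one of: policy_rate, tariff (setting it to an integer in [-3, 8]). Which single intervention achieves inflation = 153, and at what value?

set policy_rate = 6

Intervening on policy_rate: with other inputs at their observed values, inflation = 24*policy_rate + 9. Solving for 153 gives policy_rate = 6, within [-3, 8].
Intervening on tariff: inflation = -3*tariff + 99. Reaching 153 requires tariff = -18, outside [-3, 8].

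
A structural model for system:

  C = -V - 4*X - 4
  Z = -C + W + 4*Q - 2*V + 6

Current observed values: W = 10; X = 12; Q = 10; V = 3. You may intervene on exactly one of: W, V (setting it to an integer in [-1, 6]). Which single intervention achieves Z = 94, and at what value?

set W = -1

Intervening on W: with other inputs at their observed values, Z = W + 95. Solving for 94 gives W = -1, within [-1, 6].
Intervening on V: Z = -V + 108. Reaching 94 requires V = 14, outside [-1, 6].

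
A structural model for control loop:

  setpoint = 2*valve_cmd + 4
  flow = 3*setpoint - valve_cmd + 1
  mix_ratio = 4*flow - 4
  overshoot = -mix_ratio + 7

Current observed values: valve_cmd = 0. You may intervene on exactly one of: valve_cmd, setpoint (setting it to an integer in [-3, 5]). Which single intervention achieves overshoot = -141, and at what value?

Intervening on valve_cmd: with other inputs at their observed values, overshoot = -20*valve_cmd - 41. Solving for -141 gives valve_cmd = 5, within [-3, 5].
Intervening on setpoint: overshoot = -12*setpoint + 7. Reaching -141 requires setpoint = 37/3, not an integer.

set valve_cmd = 5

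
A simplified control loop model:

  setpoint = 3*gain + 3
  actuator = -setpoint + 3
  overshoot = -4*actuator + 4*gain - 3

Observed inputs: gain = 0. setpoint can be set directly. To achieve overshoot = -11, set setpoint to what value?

Intervening on setpoint fixes its value directly, overriding its dependence on gain.
Substituting into the overshoot equation gives overshoot = 4*setpoint - 15.
Solve 4*setpoint - 15 = -11: setpoint = (-11 + 15) / 4 = 1.

setpoint = 1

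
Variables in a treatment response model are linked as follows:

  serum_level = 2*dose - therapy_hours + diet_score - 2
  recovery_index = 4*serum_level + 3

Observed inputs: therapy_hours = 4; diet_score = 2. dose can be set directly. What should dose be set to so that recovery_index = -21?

dose = -1

Substituting into the serum_level equation gives serum_level = 2*dose - 4.
Substituting into the recovery_index equation gives recovery_index = 8*dose - 13.
Solve 8*dose - 13 = -21: dose = (-21 + 13) / 8 = -1.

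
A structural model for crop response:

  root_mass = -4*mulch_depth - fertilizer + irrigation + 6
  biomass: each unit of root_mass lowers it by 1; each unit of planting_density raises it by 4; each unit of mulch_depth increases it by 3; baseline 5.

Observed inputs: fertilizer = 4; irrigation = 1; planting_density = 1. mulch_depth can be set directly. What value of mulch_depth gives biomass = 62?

mulch_depth = 8

Substituting into the root_mass equation gives root_mass = -4*mulch_depth + 3.
Substituting into the biomass equation gives biomass = 7*mulch_depth + 6.
Solve 7*mulch_depth + 6 = 62: mulch_depth = (62 - 6) / 7 = 8.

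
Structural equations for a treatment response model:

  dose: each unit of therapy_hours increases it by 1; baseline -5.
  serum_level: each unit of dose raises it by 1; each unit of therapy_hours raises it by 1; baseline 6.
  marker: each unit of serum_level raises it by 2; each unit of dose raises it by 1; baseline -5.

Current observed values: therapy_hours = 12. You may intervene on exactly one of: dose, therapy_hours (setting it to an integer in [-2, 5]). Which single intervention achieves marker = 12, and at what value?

set therapy_hours = 4

Intervening on dose: marker = 3*dose + 31. Reaching 12 requires dose = -19/3, not an integer.
Intervening on therapy_hours: with other inputs at their observed values, marker = 5*therapy_hours - 8. Solving for 12 gives therapy_hours = 4, within [-2, 5].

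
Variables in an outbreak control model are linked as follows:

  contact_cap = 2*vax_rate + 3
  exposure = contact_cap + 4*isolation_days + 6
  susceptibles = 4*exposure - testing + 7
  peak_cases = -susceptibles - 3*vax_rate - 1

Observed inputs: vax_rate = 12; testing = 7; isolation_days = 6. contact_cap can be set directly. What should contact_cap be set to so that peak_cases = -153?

contact_cap = -1

Intervening on contact_cap fixes its value directly, overriding its dependence on vax_rate.
Substituting into the exposure equation gives exposure = contact_cap + 30.
So susceptibles = 4*contact_cap + 120.
Substituting into the peak_cases equation gives peak_cases = -4*contact_cap - 157.
Solve -4*contact_cap - 157 = -153: contact_cap = (-153 + 157) / -4 = -1.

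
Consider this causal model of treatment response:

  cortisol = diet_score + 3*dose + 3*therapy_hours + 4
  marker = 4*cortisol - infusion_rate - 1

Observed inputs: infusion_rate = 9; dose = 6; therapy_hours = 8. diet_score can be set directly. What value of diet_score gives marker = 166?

Substituting into the cortisol equation gives cortisol = diet_score + 46.
So marker = 4*diet_score + 174.
Solve 4*diet_score + 174 = 166: diet_score = (166 - 174) / 4 = -2.

diet_score = -2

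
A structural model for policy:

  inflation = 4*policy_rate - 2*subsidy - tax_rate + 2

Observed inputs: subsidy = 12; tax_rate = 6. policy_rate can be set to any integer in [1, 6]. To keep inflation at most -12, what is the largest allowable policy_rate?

policy_rate = 4

Substituting into the inflation equation gives inflation = 4*policy_rate - 28.
Require 4*policy_rate - 28 ≤ -12, so policy_rate ≤ 4.
The largest integer in [1, 6] satisfying this is 4.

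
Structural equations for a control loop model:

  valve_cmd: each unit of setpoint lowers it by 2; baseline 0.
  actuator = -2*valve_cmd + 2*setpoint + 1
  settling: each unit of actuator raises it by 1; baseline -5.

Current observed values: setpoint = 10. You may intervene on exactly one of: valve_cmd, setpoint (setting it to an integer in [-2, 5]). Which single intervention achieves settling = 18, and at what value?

set valve_cmd = -1

Intervening on valve_cmd: with other inputs at their observed values, settling = -2*valve_cmd + 16. Solving for 18 gives valve_cmd = -1, within [-2, 5].
Intervening on setpoint: settling = 6*setpoint - 4. Reaching 18 requires setpoint = 11/3, not an integer.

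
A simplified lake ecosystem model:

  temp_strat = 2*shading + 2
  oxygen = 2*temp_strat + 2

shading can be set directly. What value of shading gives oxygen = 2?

shading = -1

Substituting into the oxygen equation gives oxygen = 4*shading + 6.
Solve 4*shading + 6 = 2: shading = (2 - 6) / 4 = -1.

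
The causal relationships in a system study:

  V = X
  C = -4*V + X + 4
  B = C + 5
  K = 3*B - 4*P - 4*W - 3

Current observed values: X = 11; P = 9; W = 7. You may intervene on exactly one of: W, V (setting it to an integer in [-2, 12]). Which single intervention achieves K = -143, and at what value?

set W = 8

Intervening on W: with other inputs at their observed values, K = -4*W - 111. Solving for -143 gives W = 8, within [-2, 12].
Intervening on V: K = -12*V - 7. Reaching -143 requires V = 34/3, not an integer.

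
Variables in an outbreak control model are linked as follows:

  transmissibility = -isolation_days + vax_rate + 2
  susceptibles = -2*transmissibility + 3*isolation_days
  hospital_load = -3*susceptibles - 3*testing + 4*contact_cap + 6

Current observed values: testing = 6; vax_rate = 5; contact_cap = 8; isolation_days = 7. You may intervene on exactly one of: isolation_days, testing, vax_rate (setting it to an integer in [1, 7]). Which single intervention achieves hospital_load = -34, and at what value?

set testing = 3

Intervening on isolation_days: hospital_load = -15*isolation_days + 62. Reaching -34 requires isolation_days = 32/5, not an integer.
Intervening on testing: with other inputs at their observed values, hospital_load = -3*testing - 25. Solving for -34 gives testing = 3, within [1, 7].
Intervening on vax_rate: hospital_load = 6*vax_rate - 73. Reaching -34 requires vax_rate = 13/2, not an integer.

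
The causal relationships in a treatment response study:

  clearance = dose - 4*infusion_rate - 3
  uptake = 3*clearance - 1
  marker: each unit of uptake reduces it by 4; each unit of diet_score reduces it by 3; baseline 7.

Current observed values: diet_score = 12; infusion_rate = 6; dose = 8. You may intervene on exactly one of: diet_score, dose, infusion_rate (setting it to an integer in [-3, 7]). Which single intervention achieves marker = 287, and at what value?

set dose = 1

Intervening on diet_score: marker = -3*diet_score + 239. Reaching 287 requires diet_score = -16, outside [-3, 7].
Intervening on dose: with other inputs at their observed values, marker = -12*dose + 299. Solving for 287 gives dose = 1, within [-3, 7].
Intervening on infusion_rate: marker = 48*infusion_rate - 85. Reaching 287 requires infusion_rate = 31/4, not an integer.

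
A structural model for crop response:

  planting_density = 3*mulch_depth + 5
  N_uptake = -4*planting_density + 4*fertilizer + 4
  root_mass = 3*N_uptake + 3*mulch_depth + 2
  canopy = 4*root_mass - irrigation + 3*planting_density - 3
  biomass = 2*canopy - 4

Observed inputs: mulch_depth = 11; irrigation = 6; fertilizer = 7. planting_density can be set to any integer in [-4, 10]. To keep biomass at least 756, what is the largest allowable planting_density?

planting_density = 3

Intervening on planting_density fixes its value directly, overriding its dependence on mulch_depth.
Substituting into the N_uptake equation gives N_uptake = -4*planting_density + 32.
Substituting into the root_mass equation gives root_mass = -12*planting_density + 131.
Substituting into the canopy equation gives canopy = -45*planting_density + 515.
Substituting into the biomass equation gives biomass = -90*planting_density + 1026.
Require -90*planting_density + 1026 ≥ 756, so planting_density ≤ 3.
The largest integer in [-4, 10] satisfying this is 3.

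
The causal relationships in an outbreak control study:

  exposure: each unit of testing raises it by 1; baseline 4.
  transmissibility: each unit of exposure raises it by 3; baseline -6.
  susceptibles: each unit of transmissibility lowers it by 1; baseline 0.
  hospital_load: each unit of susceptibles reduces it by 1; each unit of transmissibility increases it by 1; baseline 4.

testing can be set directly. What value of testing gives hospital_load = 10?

Substituting into the transmissibility equation gives transmissibility = 3*testing + 6.
So susceptibles = -3*testing - 6.
So hospital_load = 6*testing + 16.
Solve 6*testing + 16 = 10: testing = (10 - 16) / 6 = -1.

testing = -1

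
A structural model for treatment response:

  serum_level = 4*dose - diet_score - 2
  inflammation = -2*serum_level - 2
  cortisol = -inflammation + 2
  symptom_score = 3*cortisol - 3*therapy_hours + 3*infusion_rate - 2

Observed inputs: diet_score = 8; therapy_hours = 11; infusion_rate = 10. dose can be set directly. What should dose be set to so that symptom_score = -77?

Substituting into the serum_level equation gives serum_level = 4*dose - 10.
Substituting into the inflammation equation gives inflammation = -8*dose + 18.
Substituting into the cortisol equation gives cortisol = 8*dose - 16.
Substituting into the symptom_score equation gives symptom_score = 24*dose - 53.
Solve 24*dose - 53 = -77: dose = (-77 + 53) / 24 = -1.

dose = -1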